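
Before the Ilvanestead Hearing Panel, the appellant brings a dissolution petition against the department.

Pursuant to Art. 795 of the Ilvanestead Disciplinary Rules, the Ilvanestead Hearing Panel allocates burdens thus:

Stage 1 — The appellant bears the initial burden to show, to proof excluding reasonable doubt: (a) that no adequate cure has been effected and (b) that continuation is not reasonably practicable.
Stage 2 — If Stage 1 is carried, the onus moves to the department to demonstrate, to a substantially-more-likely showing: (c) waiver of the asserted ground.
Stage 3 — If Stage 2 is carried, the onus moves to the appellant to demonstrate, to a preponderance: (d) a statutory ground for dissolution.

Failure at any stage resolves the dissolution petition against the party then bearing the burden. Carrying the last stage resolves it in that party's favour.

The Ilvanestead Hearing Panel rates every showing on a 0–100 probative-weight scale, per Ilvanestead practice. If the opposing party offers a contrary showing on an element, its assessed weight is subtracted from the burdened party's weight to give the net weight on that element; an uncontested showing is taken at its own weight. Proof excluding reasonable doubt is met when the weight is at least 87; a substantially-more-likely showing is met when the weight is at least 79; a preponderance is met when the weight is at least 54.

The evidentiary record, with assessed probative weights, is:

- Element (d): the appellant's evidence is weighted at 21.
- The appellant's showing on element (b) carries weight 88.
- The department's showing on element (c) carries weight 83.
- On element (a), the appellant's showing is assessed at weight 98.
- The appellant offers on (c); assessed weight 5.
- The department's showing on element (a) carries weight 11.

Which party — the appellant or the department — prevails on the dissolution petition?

At Stage 1 the appellant must meet proof excluding reasonable doubt (weight is at least 87): on (a) the weight is 98 less the opposing 11 gives net 87, which does reach 87, so (a) meets the standard; on (b) the weight is 88, ≥ 87, so (b) meets the standard.
  All elements met. The burden passes to the department.
At Stage 2 the department must meet a substantially-more-likely showing (weight is at least 79): on (c) the weight is 83 less the opposing 5 gives net 78, which does not reach 79, so (c) does not meet the standard.
  The department does not carry Stage 2.
So the appellant prevails.

appellant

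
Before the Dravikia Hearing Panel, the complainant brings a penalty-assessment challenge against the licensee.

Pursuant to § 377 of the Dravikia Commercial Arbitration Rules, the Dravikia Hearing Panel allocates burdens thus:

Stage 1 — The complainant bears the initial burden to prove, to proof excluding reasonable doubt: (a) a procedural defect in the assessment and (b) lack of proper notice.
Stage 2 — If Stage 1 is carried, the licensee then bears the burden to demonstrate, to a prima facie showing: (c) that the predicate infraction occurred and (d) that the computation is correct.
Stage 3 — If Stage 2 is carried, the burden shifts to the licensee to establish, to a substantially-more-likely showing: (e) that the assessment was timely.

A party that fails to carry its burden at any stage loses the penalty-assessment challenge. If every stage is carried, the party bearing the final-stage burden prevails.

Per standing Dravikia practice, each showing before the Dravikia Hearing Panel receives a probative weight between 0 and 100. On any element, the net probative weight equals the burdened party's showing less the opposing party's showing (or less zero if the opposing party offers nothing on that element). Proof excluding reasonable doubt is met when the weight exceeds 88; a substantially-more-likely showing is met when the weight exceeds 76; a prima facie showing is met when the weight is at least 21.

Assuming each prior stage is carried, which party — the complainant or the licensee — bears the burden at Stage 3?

licensee

Stage 3's rule assigns the burden to the licensee (to a substantially-more-likely showing).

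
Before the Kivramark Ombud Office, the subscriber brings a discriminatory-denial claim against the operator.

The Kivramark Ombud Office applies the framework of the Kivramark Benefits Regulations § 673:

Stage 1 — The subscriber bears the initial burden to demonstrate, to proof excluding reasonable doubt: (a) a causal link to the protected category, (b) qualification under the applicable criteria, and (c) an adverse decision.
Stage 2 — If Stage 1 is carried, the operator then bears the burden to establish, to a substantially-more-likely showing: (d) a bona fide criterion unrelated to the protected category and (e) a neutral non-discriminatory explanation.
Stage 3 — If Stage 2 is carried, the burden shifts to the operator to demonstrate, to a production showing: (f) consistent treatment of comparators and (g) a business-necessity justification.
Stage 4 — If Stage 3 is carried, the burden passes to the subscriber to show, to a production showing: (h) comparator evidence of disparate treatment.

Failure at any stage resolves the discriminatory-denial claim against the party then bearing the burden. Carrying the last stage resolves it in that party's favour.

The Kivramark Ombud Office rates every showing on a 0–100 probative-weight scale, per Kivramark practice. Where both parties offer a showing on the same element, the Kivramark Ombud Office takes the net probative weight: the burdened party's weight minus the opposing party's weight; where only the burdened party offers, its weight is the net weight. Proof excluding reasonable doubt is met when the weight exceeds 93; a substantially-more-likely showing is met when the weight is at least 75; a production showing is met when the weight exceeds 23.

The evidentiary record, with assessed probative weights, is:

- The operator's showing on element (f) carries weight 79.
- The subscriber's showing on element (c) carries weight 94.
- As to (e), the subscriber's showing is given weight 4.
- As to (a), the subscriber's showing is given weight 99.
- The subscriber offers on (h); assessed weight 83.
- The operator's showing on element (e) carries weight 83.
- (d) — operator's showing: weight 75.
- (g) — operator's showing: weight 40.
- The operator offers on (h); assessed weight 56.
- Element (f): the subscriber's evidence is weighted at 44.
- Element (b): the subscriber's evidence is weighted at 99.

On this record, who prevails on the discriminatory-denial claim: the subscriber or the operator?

subscriber

Stage 1 (subscriber, proof excluding reasonable doubt, weight exceeds 93): (a) 99 > 93 — meets; (b) 99 > 93 — meets; (c) 94 > 93 — meets.
  The subscriber carries Stage 1; the operator now bears the burden.
Stage 2 (operator, a substantially-more-likely showing, weight is at least 75): (d) 75 ≥ 75 — meets; (e) net 83−4=79 ≥ 75 — meets.
  Stage 2 carried; the burden remains with the operator.
Stage 3 (operator, a production showing, weight exceeds 23): (f) net 79−44=35 > 23 — meets; (g) 40 > 23 — meets.
  Stage 3 is satisfied; the onus moves to the subscriber.
Stage 4 (subscriber, a production showing, weight exceeds 23): (h) net 83−56=27 > 23 — meets.
  All elements met at the final stage.
All stages carried — the subscriber prevails.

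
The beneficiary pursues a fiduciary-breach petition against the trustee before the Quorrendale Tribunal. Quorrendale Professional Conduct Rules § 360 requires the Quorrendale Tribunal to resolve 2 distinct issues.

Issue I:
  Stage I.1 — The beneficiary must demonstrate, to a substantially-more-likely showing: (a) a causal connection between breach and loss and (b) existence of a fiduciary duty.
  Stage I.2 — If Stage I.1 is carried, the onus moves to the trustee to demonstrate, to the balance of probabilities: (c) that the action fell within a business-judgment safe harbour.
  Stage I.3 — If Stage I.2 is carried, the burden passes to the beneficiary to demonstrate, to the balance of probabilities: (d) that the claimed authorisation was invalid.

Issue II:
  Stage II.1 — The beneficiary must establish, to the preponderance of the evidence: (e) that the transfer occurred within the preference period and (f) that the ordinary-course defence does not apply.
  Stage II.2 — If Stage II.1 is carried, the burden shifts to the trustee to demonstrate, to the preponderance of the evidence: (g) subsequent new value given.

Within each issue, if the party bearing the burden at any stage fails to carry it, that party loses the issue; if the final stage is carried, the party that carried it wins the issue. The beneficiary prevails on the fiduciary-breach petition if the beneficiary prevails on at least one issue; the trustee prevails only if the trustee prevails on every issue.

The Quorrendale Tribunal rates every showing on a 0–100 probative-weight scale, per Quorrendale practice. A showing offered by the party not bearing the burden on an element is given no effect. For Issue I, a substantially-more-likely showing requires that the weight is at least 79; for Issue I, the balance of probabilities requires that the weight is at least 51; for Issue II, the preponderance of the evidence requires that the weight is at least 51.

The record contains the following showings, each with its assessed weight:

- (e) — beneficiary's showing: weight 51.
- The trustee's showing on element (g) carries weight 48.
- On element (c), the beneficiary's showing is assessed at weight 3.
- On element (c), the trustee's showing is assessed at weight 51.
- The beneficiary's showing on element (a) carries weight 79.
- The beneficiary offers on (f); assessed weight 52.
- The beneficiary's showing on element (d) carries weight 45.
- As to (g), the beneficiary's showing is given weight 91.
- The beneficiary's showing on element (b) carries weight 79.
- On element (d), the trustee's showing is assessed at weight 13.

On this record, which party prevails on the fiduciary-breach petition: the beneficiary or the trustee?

beneficiary

— Issue I —
At Stage I.1 the beneficiary must meet a substantially-more-likely showing (weight is at least 79): on (a) the weight is 79, which does reach 79, so (a) meets the standard; on (b) the weight is 79, ≥ 79, so (b) meets the standard.
  Stage I.1 is satisfied; the onus moves to the trustee.
At Stage I.2 the trustee must meet the balance of probabilities (weight is at least 51): on (c) the weight is 51 (the beneficiary's 3 is given no effect), ≥ 51, so (c) meets the standard.
  All elements met. The burden passes to the beneficiary.
At Stage I.3 the beneficiary must meet the balance of probabilities (weight is at least 51): on (d) the weight is 45 (the trustee's 13 is given no effect), which does not reach 51, so (d) does not meet the standard.
  Stage I.3 not carried; the beneficiary fails its burden.
The trustee prevails on this issue.
— Issue II —
At Stage II.1 the beneficiary must meet the preponderance of the evidence (weight is at least 51): on (e) the weight is 51, which does reach 51, so (e) meets the standard; on (f) the weight is 52, which does reach 51, so (f) meets the standard.
  Stage II.1 carried; the burden shifts to the trustee.
At Stage II.2 the trustee must meet the preponderance of the evidence (weight is at least 51): on (g) the weight is 48 (the beneficiary's 91 is given no effect), < 51, so (g) does not meet the standard.
  Not every element is met, so the trustee fails to carry Stage II.2.
So the beneficiary prevails on this issue.
Per-issue: Issue I → trustee; Issue II → beneficiary. The beneficiary must prevail on at least one issue; overall, the beneficiary prevails.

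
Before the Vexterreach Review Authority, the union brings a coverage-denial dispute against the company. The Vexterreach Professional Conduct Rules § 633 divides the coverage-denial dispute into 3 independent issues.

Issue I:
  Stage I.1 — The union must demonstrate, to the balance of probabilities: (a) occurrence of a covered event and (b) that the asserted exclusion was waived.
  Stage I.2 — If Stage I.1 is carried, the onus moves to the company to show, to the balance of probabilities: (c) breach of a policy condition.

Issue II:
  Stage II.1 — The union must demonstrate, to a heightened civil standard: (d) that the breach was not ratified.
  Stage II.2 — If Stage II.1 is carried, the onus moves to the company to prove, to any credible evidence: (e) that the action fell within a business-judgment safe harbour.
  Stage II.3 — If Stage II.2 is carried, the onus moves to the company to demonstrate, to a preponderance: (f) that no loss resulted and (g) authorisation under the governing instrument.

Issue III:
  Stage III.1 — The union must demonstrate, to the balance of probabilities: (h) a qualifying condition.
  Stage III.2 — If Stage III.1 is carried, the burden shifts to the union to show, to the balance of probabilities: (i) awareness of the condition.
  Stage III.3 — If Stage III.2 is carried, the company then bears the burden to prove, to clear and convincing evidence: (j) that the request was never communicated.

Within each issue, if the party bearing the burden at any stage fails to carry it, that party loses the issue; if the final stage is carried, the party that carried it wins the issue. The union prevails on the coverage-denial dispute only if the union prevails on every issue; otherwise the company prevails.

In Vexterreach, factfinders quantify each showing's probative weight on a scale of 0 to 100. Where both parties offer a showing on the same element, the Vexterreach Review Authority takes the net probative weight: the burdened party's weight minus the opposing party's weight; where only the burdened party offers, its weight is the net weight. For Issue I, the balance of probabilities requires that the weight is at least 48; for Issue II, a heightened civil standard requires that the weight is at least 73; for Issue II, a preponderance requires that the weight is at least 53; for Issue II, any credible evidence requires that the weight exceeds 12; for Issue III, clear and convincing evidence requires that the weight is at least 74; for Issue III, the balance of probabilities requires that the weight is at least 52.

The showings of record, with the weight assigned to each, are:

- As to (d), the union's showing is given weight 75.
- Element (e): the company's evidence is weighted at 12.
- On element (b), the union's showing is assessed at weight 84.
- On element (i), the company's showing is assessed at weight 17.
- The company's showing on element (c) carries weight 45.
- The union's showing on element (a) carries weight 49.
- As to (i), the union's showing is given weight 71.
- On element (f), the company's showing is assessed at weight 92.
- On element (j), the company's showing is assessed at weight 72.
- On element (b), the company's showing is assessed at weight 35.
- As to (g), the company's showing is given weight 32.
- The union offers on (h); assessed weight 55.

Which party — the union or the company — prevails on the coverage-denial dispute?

union

— Issue I —
Stage I.1 (union, the balance of probabilities, weight is at least 48): (a) 49 ≥ 48 — meets; (b) net 84−35=49 ≥ 48 — meets.
  Stage I.1 is satisfied; the onus moves to the company.
Stage I.2 (company, the balance of probabilities, weight is at least 48): (c) 45 < 48 — fails.
  Stage I.2 not carried; the company fails its burden.
The analysis ends at Stage I.2; the union prevails on this issue.
— Issue II —
At Stage II.1 the union must meet a heightened civil standard (weight is at least 73): on (d) the weight is 75, which does reach 73, so (d) meets the standard.
  The union carries Stage II.1; the company now bears the burden.
At Stage II.2 the company must meet any credible evidence (weight exceeds 12): on (e) the weight is 12, ≤ 12, so (e) does not meet the standard.
  Not every element is met, so the company fails to carry Stage II.2.
So the union prevails on this issue.
— Issue III —
Stage III.1 (union, the balance of probabilities, weight is at least 52): (h) 55 ≥ 52 — meets.
  All elements met. The union retains the burden for Stage III.2.
Stage III.2 (union, the balance of probabilities, weight is at least 52): (i) net 71−17=54 ≥ 52 — meets.
  The union carries Stage III.2; the company now bears the burden.
Stage III.3 (company, clear and convincing evidence, weight is at least 74): (j) 72 < 74 — fails.
  Not every element is met, so the company fails to carry Stage III.3.
So the union prevails on this issue.
Per-issue: Issue I → union; Issue II → union; Issue III → union. The union must prevail on every issue; overall, the union prevails.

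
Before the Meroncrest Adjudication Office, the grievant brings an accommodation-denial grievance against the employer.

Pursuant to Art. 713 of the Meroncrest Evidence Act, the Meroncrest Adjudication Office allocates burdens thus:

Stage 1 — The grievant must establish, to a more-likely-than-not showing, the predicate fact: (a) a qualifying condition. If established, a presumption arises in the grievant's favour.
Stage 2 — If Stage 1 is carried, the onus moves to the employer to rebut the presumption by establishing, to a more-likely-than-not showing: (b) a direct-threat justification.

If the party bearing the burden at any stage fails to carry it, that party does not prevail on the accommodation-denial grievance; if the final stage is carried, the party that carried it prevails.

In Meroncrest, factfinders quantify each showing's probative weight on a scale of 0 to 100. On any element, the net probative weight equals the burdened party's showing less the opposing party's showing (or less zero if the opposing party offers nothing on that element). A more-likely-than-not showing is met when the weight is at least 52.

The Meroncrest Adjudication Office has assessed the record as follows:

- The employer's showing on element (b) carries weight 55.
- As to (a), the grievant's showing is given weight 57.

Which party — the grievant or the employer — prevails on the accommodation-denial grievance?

Stage 1 (grievant, a more-likely-than-not showing, weight is at least 52): (a) 57 ≥ 52 — meets.
  Stage 1 carried; the burden shifts to the employer.
Stage 2 (employer, a more-likely-than-not showing, weight is at least 52): (b) 55 ≥ 52 — meets.
  All elements met at the final stage.
With every stage satisfied, the employer prevails.

employer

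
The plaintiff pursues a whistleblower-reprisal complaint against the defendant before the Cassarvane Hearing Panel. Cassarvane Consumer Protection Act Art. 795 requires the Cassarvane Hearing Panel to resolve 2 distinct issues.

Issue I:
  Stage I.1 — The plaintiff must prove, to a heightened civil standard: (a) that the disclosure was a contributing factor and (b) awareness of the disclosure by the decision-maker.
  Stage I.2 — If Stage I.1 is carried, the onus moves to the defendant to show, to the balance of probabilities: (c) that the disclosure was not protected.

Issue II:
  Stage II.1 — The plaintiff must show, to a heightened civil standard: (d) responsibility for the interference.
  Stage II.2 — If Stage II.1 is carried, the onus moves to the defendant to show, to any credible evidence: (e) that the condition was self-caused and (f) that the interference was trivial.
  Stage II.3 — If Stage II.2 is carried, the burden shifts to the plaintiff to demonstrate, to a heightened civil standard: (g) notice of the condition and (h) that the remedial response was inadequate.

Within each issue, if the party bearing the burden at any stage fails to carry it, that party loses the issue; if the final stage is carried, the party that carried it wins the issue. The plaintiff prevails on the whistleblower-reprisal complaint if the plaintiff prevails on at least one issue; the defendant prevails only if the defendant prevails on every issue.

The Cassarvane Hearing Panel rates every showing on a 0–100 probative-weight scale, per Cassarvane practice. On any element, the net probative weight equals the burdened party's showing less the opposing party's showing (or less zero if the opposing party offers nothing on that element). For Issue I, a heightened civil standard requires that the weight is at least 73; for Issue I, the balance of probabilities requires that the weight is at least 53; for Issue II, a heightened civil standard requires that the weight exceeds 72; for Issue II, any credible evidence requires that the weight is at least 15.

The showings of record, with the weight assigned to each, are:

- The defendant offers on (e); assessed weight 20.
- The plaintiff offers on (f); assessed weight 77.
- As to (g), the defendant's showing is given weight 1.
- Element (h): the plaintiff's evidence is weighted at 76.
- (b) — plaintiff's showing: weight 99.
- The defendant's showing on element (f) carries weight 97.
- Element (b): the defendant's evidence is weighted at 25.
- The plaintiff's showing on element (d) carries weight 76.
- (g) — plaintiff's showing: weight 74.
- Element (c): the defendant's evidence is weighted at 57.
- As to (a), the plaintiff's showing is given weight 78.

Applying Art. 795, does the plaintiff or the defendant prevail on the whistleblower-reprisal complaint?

— Issue I —
At Stage I.1 the plaintiff must meet a heightened civil standard (weight is at least 73): on (a) the weight is 78, ≥ 73, so (a) meets the standard; on (b) the weight is 99 less the opposing 25 gives net 74, ≥ 73, so (b) meets the standard.
  All elements met. The burden passes to the defendant.
At Stage I.2 the defendant must meet the balance of probabilities (weight is at least 53): on (c) the weight is 57, ≥ 53, so (c) meets the standard.
  Stage I.2 carried; the final stage is satisfied.
All stages carried — the defendant prevails on this issue.
— Issue II —
Stage II.1 (plaintiff, a heightened civil standard, weight exceeds 72): (d) 76 > 72 — meets.
  Stage II.1 is satisfied; the onus moves to the defendant.
Stage II.2 (defendant, any credible evidence, weight is at least 15): (e) 20 ≥ 15 — meets; (f) net 97−77=20 ≥ 15 — meets.
  Stage II.2 carried; the burden shifts to the plaintiff.
Stage II.3 (plaintiff, a heightened civil standard, weight exceeds 72): (g) net 74−1=73 > 72 — meets; (h) 76 > 72 — meets.
  The plaintiff carries the last stage.
With every stage satisfied, the plaintiff prevails on this issue.
Per-issue: Issue I → defendant; Issue II → plaintiff. The plaintiff must prevail on at least one issue; overall, the plaintiff prevails.

plaintiff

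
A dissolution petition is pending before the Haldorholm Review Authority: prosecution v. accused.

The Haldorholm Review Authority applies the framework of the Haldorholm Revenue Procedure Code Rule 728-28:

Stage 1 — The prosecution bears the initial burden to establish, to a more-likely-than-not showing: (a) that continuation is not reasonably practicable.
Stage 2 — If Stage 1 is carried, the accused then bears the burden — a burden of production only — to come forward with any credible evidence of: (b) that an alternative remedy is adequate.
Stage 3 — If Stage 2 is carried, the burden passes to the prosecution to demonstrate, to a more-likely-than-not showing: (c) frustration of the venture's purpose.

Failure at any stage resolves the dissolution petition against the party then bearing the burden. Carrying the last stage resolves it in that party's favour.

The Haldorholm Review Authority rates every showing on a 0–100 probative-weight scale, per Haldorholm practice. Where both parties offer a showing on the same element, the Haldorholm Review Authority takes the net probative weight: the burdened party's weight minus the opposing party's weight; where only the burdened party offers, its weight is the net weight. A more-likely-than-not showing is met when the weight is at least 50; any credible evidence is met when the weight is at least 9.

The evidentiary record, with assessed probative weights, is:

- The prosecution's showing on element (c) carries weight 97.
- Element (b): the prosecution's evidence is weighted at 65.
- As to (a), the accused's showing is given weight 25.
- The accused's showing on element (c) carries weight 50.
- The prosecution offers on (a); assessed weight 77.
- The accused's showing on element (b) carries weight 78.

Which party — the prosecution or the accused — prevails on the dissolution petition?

At Stage 1 the prosecution must meet a more-likely-than-not showing (weight is at least 50): on (a) the weight is 77 less the opposing 25 gives net 52, ≥ 50, so (a) meets the standard.
  The prosecution carries Stage 1; the accused now bears the burden.
At Stage 2 the accused must meet any credible evidence (weight is at least 9): on (b) the weight is 78 less the opposing 65 gives net 13, which does reach 9, so (b) meets the standard.
  Stage 2 carried; the burden shifts to the prosecution.
At Stage 3 the prosecution must meet a more-likely-than-not showing (weight is at least 50): on (c) the weight is 97 less the opposing 50 gives net 47, < 50, so (c) does not meet the standard.
  Not every element is met, so the prosecution fails to carry Stage 3.
So the accused prevails.

accused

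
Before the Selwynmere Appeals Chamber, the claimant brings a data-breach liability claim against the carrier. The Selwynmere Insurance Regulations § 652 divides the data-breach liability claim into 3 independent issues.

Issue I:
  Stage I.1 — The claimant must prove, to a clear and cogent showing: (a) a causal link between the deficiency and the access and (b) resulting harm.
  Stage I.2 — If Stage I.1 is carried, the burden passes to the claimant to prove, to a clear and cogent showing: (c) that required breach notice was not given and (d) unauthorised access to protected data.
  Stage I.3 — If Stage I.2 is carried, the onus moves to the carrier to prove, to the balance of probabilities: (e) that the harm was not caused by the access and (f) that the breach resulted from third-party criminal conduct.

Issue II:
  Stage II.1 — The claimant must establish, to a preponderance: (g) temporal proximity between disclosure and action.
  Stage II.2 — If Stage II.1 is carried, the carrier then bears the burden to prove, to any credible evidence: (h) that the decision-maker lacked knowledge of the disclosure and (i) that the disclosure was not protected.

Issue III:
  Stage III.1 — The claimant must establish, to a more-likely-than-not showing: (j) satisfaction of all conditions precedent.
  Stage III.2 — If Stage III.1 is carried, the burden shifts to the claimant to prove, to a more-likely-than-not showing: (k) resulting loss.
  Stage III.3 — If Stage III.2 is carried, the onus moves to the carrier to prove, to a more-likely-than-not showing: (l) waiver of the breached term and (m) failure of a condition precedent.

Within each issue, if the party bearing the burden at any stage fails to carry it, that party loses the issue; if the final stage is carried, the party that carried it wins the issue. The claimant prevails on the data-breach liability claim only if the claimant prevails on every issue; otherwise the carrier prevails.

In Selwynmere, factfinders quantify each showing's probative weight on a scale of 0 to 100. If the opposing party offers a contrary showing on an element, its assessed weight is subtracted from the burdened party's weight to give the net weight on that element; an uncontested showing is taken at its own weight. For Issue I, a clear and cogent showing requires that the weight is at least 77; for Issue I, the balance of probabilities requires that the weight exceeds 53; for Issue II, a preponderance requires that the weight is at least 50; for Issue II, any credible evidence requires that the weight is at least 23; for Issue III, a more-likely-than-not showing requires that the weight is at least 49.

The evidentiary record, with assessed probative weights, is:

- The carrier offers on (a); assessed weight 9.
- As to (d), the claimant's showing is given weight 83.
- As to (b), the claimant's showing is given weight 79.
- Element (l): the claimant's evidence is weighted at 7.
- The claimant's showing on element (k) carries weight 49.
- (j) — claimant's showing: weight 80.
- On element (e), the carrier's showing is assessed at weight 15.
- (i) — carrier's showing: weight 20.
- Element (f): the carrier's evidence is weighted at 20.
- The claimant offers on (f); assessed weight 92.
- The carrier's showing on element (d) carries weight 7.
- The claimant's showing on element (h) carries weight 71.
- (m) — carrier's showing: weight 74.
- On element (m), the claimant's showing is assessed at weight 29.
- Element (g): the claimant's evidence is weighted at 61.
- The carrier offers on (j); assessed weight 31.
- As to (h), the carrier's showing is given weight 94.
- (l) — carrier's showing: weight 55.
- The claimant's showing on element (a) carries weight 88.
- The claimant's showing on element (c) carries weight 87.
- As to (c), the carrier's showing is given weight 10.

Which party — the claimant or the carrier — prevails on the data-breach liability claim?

carrier

— Issue I —
Stage I.1 — burden on claimant; standard: a clear and cogent showing (weight is at least 77).
    (a): 88 − 9 = 79 ≥ 77 [met]
    (b): 79 ≥ 77 [met]
  Stage I.1 carried; the burden remains with the claimant.
Stage I.2 — burden on claimant; standard: a clear and cogent showing (weight is at least 77).
    (c): 87 − 10 = 77 ≥ 77 [met]
    (d): 83 − 7 = 76 < 77 [not met]
  The claimant does not carry Stage I.2.
So the carrier prevails on this issue.
— Issue II —
Stage II.1 — burden on claimant; standard: a preponderance (weight is at least 50).
    (g): 61 ≥ 50 [met]
  Stage II.1 carried; the burden shifts to the carrier.
Stage II.2 — burden on carrier; standard: any credible evidence (weight is at least 23).
    (h): 94 − 71 = 23 ≥ 23 [met]
    (i): 20 < 23 [not met]
  Stage II.2 not carried; the carrier fails its burden.
So the claimant prevails on this issue.
— Issue III —
Stage III.1 — burden on claimant; standard: a more-likely-than-not showing (weight is at least 49).
    (j): 80 − 31 = 49 ≥ 49 [met]
  Stage III.1 is satisfied; the claimant continues to bear the burden.
Stage III.2 — burden on claimant; standard: a more-likely-than-not showing (weight is at least 49).
    (k): 49 ≥ 49 [met]
  Stage III.2 carried; the burden shifts to the carrier.
Stage III.3 — burden on carrier; standard: a more-likely-than-not showing (weight is at least 49).
    (l): 55 − 7 = 48 < 49 [not met]
    (m): 74 − 29 = 45 < 49 [not met]
  Not every element is met, so the carrier fails to carry Stage III.3.
The claimant prevails on this issue.
Per-issue: Issue I → carrier; Issue II → claimant; Issue III → claimant. The claimant must prevail on every issue; overall, the carrier prevails.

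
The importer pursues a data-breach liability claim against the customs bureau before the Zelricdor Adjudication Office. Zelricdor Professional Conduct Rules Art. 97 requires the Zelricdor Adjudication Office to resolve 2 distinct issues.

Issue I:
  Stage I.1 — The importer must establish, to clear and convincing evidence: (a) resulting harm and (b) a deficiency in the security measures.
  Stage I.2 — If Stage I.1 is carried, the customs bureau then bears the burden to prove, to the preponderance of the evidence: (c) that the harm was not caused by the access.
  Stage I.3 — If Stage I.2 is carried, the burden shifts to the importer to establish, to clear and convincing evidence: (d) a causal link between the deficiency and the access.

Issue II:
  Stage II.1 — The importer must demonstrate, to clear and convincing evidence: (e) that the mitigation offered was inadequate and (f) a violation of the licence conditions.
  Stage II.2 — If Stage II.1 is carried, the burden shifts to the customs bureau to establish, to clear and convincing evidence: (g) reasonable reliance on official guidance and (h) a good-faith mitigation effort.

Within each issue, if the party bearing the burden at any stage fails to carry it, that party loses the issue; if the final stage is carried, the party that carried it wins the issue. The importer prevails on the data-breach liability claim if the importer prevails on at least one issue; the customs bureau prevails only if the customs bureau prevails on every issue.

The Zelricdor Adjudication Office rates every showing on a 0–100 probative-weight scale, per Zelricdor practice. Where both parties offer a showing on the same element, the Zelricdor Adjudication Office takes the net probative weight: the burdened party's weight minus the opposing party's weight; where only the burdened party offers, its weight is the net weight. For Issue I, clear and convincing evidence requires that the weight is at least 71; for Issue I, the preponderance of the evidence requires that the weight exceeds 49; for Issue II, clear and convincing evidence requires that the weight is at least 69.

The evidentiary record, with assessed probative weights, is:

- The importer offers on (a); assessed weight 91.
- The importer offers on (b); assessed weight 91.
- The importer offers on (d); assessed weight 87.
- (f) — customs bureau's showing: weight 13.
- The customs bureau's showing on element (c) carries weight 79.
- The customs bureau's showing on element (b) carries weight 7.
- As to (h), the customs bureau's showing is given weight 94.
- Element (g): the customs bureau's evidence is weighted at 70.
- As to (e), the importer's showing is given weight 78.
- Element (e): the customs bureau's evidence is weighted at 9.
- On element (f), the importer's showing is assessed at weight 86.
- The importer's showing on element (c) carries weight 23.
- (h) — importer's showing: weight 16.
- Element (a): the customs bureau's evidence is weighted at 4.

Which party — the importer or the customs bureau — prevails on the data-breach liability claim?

— Issue I —
At Stage I.1 the importer must meet clear and convincing evidence (weight is at least 71): on (a) the weight is 91 less the opposing 4 gives net 87, ≥ 71, so (a) meets the standard; on (b) the weight is 91 less the opposing 7 gives net 84, ≥ 71, so (b) meets the standard.
  Stage I.1 is satisfied; the onus moves to the customs bureau.
At Stage I.2 the customs bureau must meet the preponderance of the evidence (weight exceeds 49): on (c) the weight is 79 less the opposing 23 gives net 56, > 49, so (c) meets the standard.
  The customs bureau carries Stage I.2; the importer now bears the burden.
At Stage I.3 the importer must meet clear and convincing evidence (weight is at least 71): on (d) the weight is 87, which does reach 71, so (d) meets the standard.
  Stage I.3 carried; the final stage is satisfied.
With every stage satisfied, the importer prevails on this issue.
— Issue II —
At Stage II.1 the importer must meet clear and convincing evidence (weight is at least 69): on (e) the weight is 78 less the opposing 9 gives net 69, which does reach 69, so (e) meets the standard; on (f) the weight is 86 less the opposing 13 gives net 73, ≥ 69, so (f) meets the standard.
  Stage II.1 carried; the burden shifts to the customs bureau.
At Stage II.2 the customs bureau must meet clear and convincing evidence (weight is at least 69): on (g) the weight is 70, which does reach 69, so (g) meets the standard; on (h) the weight is 94 less the opposing 16 gives net 78, which does reach 69, so (h) meets the standard.
  All elements met at the final stage.
All stages carried — the customs bureau prevails on this issue.
Per-issue: Issue I → importer; Issue II → customs bureau. The importer must prevail on at least one issue; overall, the importer prevails.

importer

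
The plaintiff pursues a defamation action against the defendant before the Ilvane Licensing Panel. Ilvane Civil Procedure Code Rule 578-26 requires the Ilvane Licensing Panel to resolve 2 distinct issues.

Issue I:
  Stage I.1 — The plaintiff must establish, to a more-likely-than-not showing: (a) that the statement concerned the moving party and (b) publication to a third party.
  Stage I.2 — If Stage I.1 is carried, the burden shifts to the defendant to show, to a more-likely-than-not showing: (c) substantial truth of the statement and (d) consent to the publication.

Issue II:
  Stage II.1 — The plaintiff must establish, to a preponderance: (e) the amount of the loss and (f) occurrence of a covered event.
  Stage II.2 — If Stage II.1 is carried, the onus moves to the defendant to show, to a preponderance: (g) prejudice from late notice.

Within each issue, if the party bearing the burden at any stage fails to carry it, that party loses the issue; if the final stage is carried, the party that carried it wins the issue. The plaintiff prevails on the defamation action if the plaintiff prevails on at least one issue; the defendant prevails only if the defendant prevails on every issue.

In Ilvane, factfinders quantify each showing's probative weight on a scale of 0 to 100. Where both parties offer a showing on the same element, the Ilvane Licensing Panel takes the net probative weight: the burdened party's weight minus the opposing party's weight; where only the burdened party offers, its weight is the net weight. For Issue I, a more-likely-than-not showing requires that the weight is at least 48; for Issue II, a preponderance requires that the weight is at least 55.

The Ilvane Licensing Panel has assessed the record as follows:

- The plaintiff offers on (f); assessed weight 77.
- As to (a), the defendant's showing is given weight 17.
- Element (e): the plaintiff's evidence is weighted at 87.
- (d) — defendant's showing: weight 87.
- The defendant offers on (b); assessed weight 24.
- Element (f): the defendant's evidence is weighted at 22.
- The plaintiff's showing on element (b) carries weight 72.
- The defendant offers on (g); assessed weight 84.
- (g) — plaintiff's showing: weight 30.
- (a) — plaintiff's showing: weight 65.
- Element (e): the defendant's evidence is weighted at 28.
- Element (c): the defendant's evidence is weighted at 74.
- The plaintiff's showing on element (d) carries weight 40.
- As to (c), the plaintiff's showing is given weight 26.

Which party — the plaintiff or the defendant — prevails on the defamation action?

— Issue I —
Stage I.1 (plaintiff, a more-likely-than-not showing, weight is at least 48): (a) net 65−17=48 ≥ 48 — meets; (b) net 72−24=48 ≥ 48 — meets.
  Stage I.1 carried; the burden shifts to the defendant.
Stage I.2 (defendant, a more-likely-than-not showing, weight is at least 48): (c) net 74−26=48 ≥ 48 — meets; (d) net 87−40=47 < 48 — fails.
  The defendant does not carry Stage I.2.
The plaintiff prevails on this issue.
— Issue II —
Stage II.1 — burden on plaintiff; standard: a preponderance (weight is at least 55).
    (e): 87 − 28 = 59 ≥ 55 [met]
    (f): 77 − 22 = 55 ≥ 55 [met]
  All elements met. The burden passes to the defendant.
Stage II.2 — burden on defendant; standard: a preponderance (weight is at least 55).
    (g): 84 − 30 = 54 < 55 [not met]
  The defendant does not carry Stage II.2.
So the plaintiff prevails on this issue.
Per-issue: Issue I → plaintiff; Issue II → plaintiff. The plaintiff must prevail on at least one issue; overall, the plaintiff prevails.

plaintiff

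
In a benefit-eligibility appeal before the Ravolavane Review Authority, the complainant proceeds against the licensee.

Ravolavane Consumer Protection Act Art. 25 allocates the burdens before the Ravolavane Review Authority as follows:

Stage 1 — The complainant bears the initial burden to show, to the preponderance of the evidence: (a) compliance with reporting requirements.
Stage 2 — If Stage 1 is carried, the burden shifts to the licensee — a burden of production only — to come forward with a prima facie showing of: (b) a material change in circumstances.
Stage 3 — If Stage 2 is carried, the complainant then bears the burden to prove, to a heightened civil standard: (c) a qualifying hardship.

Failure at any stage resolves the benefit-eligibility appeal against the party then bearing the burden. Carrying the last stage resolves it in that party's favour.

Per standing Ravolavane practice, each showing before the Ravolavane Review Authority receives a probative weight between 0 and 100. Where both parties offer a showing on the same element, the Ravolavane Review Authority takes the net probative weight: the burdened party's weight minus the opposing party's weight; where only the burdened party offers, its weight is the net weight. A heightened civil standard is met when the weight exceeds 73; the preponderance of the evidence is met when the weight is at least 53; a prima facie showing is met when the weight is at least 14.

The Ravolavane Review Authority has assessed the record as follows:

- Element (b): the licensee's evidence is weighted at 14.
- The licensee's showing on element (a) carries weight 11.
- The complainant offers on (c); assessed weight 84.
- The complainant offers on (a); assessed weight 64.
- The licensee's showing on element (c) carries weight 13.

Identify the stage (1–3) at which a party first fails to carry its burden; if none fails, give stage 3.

Stage 1 — burden on complainant; standard: the preponderance of the evidence (weight is at least 53).
    (a): 64 − 11 = 53 ≥ 53 [met]
  Stage 1 carried; the burden shifts to the licensee.
Stage 2 — burden on licensee; standard: a prima facie showing (weight is at least 14).
    (b): 14 ≥ 14 [met]
  All elements met. The burden passes to the complainant.
Stage 3 — burden on complainant; standard: a heightened civil standard (weight exceeds 73).
    (c): 84 − 13 = 71 ≤ 73 [not met]
  Stage 3 not carried; the complainant fails its burden.
The licensee prevails.

stage 3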